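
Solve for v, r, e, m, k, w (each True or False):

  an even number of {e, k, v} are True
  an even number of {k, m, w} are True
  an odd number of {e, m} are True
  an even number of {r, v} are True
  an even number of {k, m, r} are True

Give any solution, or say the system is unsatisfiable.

Unsatisfiable — no assignment works.

Adding constraints 1, 3, 4, 5 mod 2: every variable appears an even number of times on the left, so the left side is 0.
But the right sides sum to 1 (mod 2). 0 ≠ 1 — the system is inconsistent.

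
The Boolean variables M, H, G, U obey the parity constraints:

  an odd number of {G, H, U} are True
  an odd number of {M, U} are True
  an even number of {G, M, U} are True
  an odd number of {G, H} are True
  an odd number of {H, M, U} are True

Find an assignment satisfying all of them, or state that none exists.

M: True, H: False, G: True, U: False

{G, H, U}: 1 true → odd ✓
{M, U}: 1 true → odd ✓
{G, M, U}: 2 true → even ✓
{G, H}: 1 true → odd ✓
{H, M, U}: 1 true → odd ✓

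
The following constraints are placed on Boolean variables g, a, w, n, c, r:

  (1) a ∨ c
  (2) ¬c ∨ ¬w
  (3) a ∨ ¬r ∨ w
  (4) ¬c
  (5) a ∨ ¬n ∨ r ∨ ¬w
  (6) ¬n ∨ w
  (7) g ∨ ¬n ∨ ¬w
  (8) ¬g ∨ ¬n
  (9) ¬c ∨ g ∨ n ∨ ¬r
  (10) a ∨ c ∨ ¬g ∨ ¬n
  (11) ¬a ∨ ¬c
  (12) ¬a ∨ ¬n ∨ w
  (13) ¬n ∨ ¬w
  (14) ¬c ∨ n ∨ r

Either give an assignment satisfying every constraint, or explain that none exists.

g = True; a = True; w = True; n = False; c = False; r = True

Unit clause (¬c) forces c = False.
In (a ∨ c) only a is left, so a = True.
Set g = True.
  then (¬g ∨ ¬n) forces n = False.
Set w = True.
Set r = True.
All clauses satisfied.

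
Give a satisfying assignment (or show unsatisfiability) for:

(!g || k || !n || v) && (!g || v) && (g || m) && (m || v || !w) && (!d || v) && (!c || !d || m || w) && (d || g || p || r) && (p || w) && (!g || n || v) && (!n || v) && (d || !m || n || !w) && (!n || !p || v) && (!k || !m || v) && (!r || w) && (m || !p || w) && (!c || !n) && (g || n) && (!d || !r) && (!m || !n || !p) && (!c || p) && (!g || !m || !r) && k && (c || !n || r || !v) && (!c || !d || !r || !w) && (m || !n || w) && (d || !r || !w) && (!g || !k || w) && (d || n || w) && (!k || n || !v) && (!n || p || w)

UNSATISFIABLE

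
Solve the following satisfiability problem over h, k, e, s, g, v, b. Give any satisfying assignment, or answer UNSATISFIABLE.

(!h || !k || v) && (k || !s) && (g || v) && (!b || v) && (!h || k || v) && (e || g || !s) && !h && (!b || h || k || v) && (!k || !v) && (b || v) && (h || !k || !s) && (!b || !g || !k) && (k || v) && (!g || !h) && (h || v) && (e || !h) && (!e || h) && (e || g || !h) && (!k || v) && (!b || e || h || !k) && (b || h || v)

Unit clause (!h) forces h = False.
In (h || v) only v is left, so v = True.
In (!e || h) only !e is left, so e = False.
In (!k || !v) only !k is left, so k = False.
In (k || !s) only !s is left, so s = False.
Set g = False.
Set b = True.
All clauses satisfied.

h = False, k = False, e = False, s = False, g = False, v = True, b = True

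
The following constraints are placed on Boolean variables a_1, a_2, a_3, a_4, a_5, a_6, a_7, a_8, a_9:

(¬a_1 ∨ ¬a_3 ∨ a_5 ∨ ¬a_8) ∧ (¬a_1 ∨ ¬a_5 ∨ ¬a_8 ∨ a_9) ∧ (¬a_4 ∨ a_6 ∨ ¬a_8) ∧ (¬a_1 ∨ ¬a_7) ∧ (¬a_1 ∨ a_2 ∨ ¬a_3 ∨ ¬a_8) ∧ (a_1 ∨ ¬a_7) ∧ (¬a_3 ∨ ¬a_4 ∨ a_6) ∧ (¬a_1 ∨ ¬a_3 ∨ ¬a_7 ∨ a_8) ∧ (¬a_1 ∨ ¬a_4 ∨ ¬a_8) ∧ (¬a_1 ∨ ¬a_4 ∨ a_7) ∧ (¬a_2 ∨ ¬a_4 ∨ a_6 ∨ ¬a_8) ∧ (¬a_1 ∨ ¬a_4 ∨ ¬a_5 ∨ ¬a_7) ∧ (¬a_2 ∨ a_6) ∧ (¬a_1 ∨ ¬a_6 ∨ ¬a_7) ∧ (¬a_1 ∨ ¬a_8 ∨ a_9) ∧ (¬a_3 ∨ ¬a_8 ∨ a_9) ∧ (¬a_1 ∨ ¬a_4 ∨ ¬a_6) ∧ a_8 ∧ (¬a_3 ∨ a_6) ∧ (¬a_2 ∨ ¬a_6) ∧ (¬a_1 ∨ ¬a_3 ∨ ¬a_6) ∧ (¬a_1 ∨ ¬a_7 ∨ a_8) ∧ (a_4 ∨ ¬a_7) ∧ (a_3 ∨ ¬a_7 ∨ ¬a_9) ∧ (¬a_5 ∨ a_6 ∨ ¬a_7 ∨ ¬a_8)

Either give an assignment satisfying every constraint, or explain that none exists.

Unit clause (a_8) forces a_8 = True.
Set a_1 = False.
  then (a_1 ∨ ¬a_7) forces a_7 = False.
Set a_2 = False.
Set a_3 = True.
  then (¬a_3 ∨ ¬a_8 ∨ a_9) forces a_9 = True.
  then (¬a_3 ∨ a_6) forces a_6 = True.
Set a_4 = False.
Set a_5 = True.
All clauses satisfied.

a_1 = False; a_2 = False; a_3 = True; a_4 = False; a_5 = True; a_6 = True; a_7 = False; a_8 = True; a_9 = True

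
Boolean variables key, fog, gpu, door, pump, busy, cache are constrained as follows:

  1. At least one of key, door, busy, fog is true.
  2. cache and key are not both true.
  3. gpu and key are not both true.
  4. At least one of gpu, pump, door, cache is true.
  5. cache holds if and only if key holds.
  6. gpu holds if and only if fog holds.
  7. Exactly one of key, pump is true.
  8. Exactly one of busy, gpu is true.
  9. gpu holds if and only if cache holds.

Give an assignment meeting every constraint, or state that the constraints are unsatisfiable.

key: False, fog: False, gpu: False, door: False, pump: True, busy: True, cache: False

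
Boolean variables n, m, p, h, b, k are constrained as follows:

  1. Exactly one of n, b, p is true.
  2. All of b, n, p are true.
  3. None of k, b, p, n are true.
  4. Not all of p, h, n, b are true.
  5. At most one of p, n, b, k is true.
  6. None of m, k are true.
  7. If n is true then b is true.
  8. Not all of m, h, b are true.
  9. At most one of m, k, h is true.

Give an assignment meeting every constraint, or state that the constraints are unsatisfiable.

Case n = True:
  Constraint (3) is violated (n=T) — contradiction.
Case n = False:
  Constraint (2) is violated (n=F) — contradiction.
Both cases fail — unsatisfiable.

The formula is unsatisfiable.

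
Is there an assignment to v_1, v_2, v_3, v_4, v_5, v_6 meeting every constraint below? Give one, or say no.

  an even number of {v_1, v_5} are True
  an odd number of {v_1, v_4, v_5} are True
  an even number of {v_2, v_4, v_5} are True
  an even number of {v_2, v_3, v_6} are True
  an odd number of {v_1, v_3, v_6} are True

v_1: True, v_2: False, v_3: False, v_4: True, v_5: True, v_6: False

{v_1, v_5}: 2 true → even ✓
{v_1, v_4, v_5}: 3 true → odd ✓
{v_2, v_4, v_5}: 2 true → even ✓
{v_2, v_3, v_6}: 0 true → even ✓
{v_1, v_3, v_6}: 1 true → odd ✓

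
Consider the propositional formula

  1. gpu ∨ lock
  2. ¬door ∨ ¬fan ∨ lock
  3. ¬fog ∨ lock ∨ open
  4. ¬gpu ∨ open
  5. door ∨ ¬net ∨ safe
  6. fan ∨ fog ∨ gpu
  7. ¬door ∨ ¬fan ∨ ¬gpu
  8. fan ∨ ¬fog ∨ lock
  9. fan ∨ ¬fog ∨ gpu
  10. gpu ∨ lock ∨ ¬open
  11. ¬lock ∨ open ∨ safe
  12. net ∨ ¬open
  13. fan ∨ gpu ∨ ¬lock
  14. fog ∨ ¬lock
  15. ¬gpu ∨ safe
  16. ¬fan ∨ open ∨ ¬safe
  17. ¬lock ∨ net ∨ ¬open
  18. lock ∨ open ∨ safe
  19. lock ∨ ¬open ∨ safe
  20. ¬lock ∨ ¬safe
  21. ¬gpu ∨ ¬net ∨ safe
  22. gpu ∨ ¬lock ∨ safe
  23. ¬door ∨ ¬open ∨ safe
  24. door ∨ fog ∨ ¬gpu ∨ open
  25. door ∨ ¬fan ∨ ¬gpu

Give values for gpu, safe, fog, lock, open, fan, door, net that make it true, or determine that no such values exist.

Set gpu = True.
  then (¬gpu ∨ open) forces open = True.
  then (net ∨ ¬open) forces net = True.
  then (¬gpu ∨ safe) forces safe = True.
  then (¬lock ∨ ¬safe) forces lock = False.
Try fog = True:
  (fan ∨ ¬fog ∨ lock) forces fan = True.
  (¬door ∨ ¬fan ∨ lock) forces door = False.
  clause (door ∨ ¬fan ∨ ¬gpu) is falsified — backtrack.
So fog = False.
Try fan = True:
  (¬door ∨ ¬fan ∨ lock) forces door = False.
  clause (door ∨ ¬fan ∨ ¬gpu) is falsified — backtrack.
So fan = False.
Set door = True.
All clauses satisfied.

gpu = True, safe = True, fog = False, lock = False, open = True, fan = False, door = True, net = True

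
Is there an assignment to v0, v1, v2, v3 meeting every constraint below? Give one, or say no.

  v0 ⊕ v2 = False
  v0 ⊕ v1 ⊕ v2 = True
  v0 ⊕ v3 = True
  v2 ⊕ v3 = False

Adding constraints 1, 3, 4 mod 2: every variable appears an even number of times on the left, so the left side is 0.
But the right sides sum to 1 (mod 2). 0 ≠ 1 — the system is inconsistent.

Unsatisfiable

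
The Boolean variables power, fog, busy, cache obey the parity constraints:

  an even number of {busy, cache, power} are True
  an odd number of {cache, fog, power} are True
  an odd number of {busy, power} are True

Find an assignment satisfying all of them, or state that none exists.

power = True; fog = True; busy = False; cache = True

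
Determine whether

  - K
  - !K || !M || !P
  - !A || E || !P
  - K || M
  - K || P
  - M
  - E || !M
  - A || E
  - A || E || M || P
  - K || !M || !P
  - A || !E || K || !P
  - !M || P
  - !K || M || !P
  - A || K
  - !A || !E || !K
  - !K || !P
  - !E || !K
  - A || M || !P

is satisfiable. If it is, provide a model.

Unsatisfiable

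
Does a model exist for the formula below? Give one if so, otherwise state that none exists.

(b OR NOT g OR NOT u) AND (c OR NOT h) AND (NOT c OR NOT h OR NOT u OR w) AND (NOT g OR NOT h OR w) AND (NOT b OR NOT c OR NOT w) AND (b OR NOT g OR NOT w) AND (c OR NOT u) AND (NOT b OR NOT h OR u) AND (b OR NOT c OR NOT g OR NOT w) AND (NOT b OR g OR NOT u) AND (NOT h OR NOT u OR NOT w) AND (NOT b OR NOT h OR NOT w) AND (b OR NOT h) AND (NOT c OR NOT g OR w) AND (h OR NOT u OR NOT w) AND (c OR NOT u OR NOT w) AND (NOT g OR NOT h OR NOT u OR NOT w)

g=F, b=T, h=F, u=F, c=F, w=T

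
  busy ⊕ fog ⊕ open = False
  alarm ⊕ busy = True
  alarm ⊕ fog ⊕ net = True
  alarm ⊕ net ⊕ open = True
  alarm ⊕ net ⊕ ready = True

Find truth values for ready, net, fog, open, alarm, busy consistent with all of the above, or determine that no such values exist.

ready = False; net = False; fog = False; open = False; alarm = True; busy = False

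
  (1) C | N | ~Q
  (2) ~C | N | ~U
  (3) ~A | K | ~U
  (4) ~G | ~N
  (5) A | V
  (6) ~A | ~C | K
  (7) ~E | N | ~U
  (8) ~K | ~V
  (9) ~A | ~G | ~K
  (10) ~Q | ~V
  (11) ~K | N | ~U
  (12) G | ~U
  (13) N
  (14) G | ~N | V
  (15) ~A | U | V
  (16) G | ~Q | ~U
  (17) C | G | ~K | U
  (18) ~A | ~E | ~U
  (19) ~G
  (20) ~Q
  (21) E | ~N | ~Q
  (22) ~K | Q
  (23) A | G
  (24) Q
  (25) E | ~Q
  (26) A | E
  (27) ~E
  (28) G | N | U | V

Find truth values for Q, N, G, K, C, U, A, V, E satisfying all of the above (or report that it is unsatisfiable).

The formula is unsatisfiable.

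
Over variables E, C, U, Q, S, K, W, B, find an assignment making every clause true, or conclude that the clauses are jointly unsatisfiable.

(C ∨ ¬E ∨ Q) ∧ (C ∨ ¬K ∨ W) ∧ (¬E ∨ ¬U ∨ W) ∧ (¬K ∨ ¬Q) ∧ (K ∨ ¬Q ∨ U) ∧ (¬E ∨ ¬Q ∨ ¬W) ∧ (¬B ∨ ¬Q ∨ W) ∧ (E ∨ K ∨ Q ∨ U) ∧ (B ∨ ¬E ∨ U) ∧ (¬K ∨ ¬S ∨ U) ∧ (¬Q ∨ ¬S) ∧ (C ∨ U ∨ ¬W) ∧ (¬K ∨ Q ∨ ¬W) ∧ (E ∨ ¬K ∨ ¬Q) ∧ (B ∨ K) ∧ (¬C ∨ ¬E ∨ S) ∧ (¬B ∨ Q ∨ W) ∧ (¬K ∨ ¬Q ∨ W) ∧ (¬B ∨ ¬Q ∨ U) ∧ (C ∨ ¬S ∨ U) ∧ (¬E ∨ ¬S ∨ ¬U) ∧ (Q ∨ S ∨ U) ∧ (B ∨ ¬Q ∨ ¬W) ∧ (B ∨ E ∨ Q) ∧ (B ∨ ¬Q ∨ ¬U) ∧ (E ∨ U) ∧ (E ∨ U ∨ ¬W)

Set E = False.
  then (E ∨ U) forces U = True.
Set C = False.
Set Q = False.
  then (B ∨ E ∨ Q) forces B = True.
  then (¬B ∨ Q ∨ W) forces W = True.
  then (¬K ∨ Q ∨ ¬W) forces K = False.
Set S = True.
All clauses satisfied.

E = False; C = False; U = True; Q = False; S = True; K = False; W = True; B = True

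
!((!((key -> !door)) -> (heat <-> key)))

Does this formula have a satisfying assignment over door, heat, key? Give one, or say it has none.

door = True; heat = False; key = True

  !((!((key -> !door)) -> (heat <-> key))) = True
    !((key -> !door)) -> (heat <-> key) = False
      !((key -> !door)) = True
        key -> !door = False
          !door = False
      heat <-> key = False
The formula evaluates to True.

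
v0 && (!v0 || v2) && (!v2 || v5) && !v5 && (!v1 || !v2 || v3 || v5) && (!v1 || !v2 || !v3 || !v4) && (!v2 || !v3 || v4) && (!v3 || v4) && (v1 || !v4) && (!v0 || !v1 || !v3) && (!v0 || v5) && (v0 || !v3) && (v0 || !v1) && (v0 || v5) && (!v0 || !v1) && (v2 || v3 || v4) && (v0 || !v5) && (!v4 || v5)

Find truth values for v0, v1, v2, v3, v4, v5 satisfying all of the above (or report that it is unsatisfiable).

Unsatisfiable — no assignment works.

Case v5 = True:
  Clause (!v5) is falsified — contradiction.
Case v5 = False:
  (v0) forces v0 = True.
  Clause (!v0 || v5) is falsified — contradiction.
Both cases fail, so the formula is unsatisfiable.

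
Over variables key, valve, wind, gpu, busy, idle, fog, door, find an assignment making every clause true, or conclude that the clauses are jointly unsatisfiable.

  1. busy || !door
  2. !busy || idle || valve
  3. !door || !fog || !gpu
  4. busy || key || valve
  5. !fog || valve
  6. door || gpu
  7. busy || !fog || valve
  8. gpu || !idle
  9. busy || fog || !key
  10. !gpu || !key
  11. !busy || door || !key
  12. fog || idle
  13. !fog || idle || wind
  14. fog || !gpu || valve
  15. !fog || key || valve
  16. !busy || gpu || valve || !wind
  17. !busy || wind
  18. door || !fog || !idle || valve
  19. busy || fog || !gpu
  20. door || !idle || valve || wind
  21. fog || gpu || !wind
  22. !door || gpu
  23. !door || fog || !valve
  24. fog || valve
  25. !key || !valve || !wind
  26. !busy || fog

Set key = False.
Try valve = False:
  (busy || key || valve) forces busy = True.
  (!busy || idle || valve) forces idle = True.
  (!fog || valve) forces fog = False.
  clause (fog || valve) is falsified — backtrack.
So valve = True.
Set wind = True.
Set gpu = True.
Set busy = True.
  then (!busy || fog) forces fog = True.
  then (!door || !fog || !gpu) forces door = False.
Set idle = True.
All clauses satisfied.

key=F; valve=T; wind=T; gpu=T; busy=T; idle=T; fog=T; door=F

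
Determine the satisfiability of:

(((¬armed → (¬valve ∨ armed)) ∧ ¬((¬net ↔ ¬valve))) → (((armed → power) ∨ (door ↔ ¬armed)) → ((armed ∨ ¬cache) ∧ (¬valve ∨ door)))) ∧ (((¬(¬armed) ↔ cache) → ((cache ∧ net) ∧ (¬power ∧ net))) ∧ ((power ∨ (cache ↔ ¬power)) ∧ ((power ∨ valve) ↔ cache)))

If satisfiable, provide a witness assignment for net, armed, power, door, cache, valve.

net = False; armed = False; power = True; door = True; cache = True; valve = False

  ((¬armed → (¬valve ∨ armed)) ∧ ¬((¬net ↔ ¬valve))) → (((armed → power) ∨ (door ↔ ¬armed)) → ((armed ∨ ¬cache) ∧ (¬valve ∨ door))) = True
    (¬armed → (¬valve ∨ armed)) ∧ ¬((¬net ↔ ¬valve)) = False
      ¬armed → (¬valve ∨ armed) = True
        ¬armed = True
        ¬valve ∨ armed = True
          ¬valve = True
      ¬((¬net ↔ ¬valve)) = False
        ¬net ↔ ¬valve = True
          ¬net = True
          ¬valve = True
    ((armed → power) ∨ (door ↔ ¬armed)) → ((armed ∨ ¬cache) ∧ (¬valve ∨ door)) = False
      (armed → power) ∨ (door ↔ ¬armed) = True
        armed → power = True
        door ↔ ¬armed = True
          ¬armed = True
      (armed ∨ ¬cache) ∧ (¬valve ∨ door) = False
        armed ∨ ¬cache = False
          ¬cache = False
        ¬valve ∨ door = True
          ¬valve = True
  ((¬(¬armed) ↔ cache) → ((cache ∧ net) ∧ (¬power ∧ net))) ∧ ((power ∨ (cache ↔ ¬power)) ∧ ((power ∨ valve) ↔ cache)) = True
    (¬(¬armed) ↔ cache) → ((cache ∧ net) ∧ (¬power ∧ net)) = True
      ¬(¬armed) ↔ cache = False
        ¬(¬armed) = False
          ¬armed = True
      (cache ∧ net) ∧ (¬power ∧ net) = False
        cache ∧ net = False
        ¬power ∧ net = False
          ¬power = False
    (power ∨ (cache ↔ ¬power)) ∧ ((power ∨ valve) ↔ cache) = True
      power ∨ (cache ↔ ¬power) = True
        cache ↔ ¬power = False
          ¬power = False
      (power ∨ valve) ↔ cache = True
        power ∨ valve = True
Both conjuncts True, so the formula holds.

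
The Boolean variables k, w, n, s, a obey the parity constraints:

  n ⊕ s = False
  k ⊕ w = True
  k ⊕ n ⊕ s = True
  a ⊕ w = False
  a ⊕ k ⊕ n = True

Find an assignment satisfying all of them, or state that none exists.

k = True; w = False; n = False; s = False; a = False

n ⊕ s = F ⊕ F = False ✓
k ⊕ w = T ⊕ F = True ✓
k ⊕ n ⊕ s = T ⊕ F ⊕ F = True ✓
a ⊕ w = F ⊕ F = False ✓
a ⊕ k ⊕ n = F ⊕ T ⊕ F = True ✓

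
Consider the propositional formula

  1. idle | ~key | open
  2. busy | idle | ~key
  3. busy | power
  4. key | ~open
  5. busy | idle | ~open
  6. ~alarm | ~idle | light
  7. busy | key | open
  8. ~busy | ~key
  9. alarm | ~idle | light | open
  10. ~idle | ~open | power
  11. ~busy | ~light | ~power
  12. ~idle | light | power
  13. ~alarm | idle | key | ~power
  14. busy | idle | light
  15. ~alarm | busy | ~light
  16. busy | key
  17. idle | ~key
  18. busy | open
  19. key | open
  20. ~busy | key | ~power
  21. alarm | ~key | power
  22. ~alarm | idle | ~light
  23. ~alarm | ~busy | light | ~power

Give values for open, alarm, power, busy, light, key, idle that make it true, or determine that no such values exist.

Try open = False:
  (busy | open) forces busy = True.
  (~busy | ~key) forces key = False.
  clause (key | open) is falsified — backtrack.
So open = True.
  then (key | ~open) forces key = True.
  then (~busy | ~key) forces busy = False.
  then (idle | ~key) forces idle = True.
  then (busy | power) forces power = True.
Set alarm = False.
Set light = True.
All clauses satisfied.

open=T; alarm=F; power=T; busy=F; light=T; key=T; idle=T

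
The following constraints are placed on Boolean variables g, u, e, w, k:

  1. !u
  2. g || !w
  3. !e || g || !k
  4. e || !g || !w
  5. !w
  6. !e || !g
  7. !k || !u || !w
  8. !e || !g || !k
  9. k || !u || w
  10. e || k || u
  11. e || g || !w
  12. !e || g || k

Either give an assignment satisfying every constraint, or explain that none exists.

g=F; u=F; e=F; w=F; k=T

Unit clause (!u) forces u = False.
Unit clause (!w) forces w = False.
Set g = False.
Try e = True:
  (!e || g || !k) forces k = False.
  clause (!e || g || k) is falsified — backtrack.
So e = False.
  then (e || k || u) forces k = True.
All clauses satisfied.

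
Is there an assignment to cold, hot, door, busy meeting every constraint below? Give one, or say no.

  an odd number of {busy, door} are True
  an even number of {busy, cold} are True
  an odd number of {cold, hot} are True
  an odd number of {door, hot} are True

Adding constraints 1, 2, 3, 4 mod 2: every variable appears an even number of times on the left, so the left side is 0.
But the right sides sum to 1 (mod 2). 0 ≠ 1 — the system is inconsistent.

No satisfying assignment exists.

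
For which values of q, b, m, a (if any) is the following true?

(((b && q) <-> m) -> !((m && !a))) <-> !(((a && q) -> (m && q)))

q = True, b = False, m = False, a = True

  (((b && q) <-> m) -> !((m && !a))) <-> !(((a && q) -> (m && q))) = True
    ((b && q) <-> m) -> !((m && !a)) = True
      (b && q) <-> m = True
        b && q = False
      !((m && !a)) = True
        m && !a = False
          !a = False
    !(((a && q) -> (m && q))) = True
      (a && q) -> (m && q) = False
        a && q = True
        m && q = False
The formula evaluates to True.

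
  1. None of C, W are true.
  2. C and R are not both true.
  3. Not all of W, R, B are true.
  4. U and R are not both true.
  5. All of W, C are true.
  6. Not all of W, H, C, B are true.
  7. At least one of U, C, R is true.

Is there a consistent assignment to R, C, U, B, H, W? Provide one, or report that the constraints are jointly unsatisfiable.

UNSATISFIABLE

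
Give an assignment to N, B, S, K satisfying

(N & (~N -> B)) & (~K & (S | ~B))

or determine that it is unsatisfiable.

N: True; B: False; S: False; K: False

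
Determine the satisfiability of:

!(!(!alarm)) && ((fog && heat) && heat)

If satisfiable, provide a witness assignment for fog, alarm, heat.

fog=T, alarm=F, heat=T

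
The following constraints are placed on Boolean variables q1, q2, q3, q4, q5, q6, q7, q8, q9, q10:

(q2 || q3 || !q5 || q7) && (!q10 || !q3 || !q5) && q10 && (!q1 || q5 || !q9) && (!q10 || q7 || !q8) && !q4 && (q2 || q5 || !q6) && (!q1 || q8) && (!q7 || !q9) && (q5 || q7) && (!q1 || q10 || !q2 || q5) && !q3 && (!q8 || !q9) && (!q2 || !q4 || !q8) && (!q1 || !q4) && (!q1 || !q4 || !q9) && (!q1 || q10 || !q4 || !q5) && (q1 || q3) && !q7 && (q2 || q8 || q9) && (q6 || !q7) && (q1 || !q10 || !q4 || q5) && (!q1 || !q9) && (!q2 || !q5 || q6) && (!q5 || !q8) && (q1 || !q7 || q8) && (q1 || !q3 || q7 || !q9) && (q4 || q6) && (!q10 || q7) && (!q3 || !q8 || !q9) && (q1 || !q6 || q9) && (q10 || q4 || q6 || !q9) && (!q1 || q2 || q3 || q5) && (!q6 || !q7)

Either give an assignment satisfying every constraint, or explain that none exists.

Case q7 = True:
  Clause (!q7) is falsified — contradiction.
Case q7 = False:
  (q10) forces q10 = True.
  Clause (!q10 || q7) is falsified — contradiction.
Both cases fail, so the formula is unsatisfiable.

No satisfying assignment exists.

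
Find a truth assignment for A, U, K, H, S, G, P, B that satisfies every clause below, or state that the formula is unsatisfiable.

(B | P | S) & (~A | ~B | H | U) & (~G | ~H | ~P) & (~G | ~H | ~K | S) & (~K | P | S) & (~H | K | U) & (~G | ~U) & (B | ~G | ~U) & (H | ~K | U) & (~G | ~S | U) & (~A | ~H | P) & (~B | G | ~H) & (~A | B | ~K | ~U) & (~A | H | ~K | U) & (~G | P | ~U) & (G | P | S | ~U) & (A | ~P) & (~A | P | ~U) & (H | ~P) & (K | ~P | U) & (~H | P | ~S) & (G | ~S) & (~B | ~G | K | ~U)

A = True, U = False, K = True, H = True, S = False, G = False, P = True, B = False

Set A = True.
Set U = False.
Set K = True.
  then (H | ~K | U) forces H = True.
  then (~A | ~H | P) forces P = True.
  then (~G | ~H | ~P) forces G = False.
  then (~B | G | ~H) forces B = False.
  then (G | ~S) forces S = False.
All clauses satisfied.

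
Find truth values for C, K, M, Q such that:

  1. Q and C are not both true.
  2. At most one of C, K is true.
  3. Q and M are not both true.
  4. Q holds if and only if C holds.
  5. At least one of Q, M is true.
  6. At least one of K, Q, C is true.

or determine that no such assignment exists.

C = False, K = True, M = True, Q = False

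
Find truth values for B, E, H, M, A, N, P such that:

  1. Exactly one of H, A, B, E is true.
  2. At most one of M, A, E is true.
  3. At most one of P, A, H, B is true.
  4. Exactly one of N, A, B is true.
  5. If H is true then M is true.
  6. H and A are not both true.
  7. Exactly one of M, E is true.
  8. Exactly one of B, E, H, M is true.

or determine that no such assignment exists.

B = False, E = True, H = False, M = False, A = False, N = True, P = True

  (1) {H, A, B, E}: 1 true — exactly one ✓
  (2) {M, A, E}: 1 true — at most one ✓
  (3) {P, A, H, B}: 1 true — at most one ✓
  (4) {N, A, B}: 1 true — exactly one ✓
  (5) H=F ⇒ M: vacuous ✓
  (6) H=F, A=F — not both ✓
  (7) {M, E}: 1 true — exactly one ✓
  (8) {B, E, H, M}: 1 true — exactly one ✓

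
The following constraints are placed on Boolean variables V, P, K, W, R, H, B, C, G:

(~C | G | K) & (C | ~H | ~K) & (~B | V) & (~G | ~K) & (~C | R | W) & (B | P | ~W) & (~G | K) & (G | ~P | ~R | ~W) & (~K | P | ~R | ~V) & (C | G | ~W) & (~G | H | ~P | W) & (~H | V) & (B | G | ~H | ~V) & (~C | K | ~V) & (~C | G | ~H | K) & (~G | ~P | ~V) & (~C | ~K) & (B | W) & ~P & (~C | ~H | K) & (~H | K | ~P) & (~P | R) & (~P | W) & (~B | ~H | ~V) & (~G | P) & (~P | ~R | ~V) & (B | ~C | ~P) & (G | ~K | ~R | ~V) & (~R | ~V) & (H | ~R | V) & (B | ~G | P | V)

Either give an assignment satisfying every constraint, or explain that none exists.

V: True, P: False, K: False, W: False, R: False, H: False, B: True, C: False, G: False

Unit clause (~P) forces P = False.
In (~G | P) only ~G is left, so G = False.
Try V = False:
  (~B | V) forces B = False.
  (B | P | ~W) forces W = False.
  clause (B | W) is falsified — backtrack.
So V = True.
  then (~R | ~V) forces R = False.
Set K = False.
  then (~C | G | K) forces C = False.
  then (C | G | ~W) forces W = False.
  then (B | W) forces B = True.
  then (~B | ~H | ~V) forces H = False.
All clauses satisfied.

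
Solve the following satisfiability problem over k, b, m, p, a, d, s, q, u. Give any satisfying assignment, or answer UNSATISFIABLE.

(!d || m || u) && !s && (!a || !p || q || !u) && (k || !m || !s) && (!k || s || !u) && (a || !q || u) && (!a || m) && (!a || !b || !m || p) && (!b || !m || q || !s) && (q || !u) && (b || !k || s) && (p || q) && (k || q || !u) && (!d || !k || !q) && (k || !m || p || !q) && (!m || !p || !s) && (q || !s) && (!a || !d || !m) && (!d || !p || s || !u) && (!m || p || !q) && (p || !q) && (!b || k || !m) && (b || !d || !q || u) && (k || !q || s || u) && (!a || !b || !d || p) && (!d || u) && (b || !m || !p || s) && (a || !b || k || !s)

k=F, b=T, m=F, p=T, a=F, d=F, s=F, q=T, u=T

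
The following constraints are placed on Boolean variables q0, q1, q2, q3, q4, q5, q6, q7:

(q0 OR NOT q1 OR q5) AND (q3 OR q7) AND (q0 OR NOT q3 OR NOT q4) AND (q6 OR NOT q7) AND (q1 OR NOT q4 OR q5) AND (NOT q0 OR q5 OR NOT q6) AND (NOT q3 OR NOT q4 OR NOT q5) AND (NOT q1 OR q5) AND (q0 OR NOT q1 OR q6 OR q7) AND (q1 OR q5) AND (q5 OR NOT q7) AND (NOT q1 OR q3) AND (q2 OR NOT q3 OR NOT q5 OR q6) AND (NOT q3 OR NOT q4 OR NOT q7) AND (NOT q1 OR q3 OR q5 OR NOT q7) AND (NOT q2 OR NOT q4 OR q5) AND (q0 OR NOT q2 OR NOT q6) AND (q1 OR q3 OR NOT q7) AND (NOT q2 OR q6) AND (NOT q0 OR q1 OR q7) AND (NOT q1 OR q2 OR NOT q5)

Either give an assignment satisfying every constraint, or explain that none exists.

q0=F, q1=F, q2=F, q3=T, q4=F, q5=T, q6=T, q7=F

Set q0 = False.
Set q1 = False.
  then (q1 OR q5) forces q5 = True.
Try q2 = True:
  (q0 OR NOT q2 OR NOT q6) forces q6 = False.
  clause (NOT q2 OR q6) is falsified — backtrack.
So q2 = False.
Set q3 = True.
  then (q0 OR NOT q3 OR NOT q4) forces q4 = False.
  then (q2 OR NOT q3 OR NOT q5 OR q6) forces q6 = True.
Set q7 = False.
All clauses satisfied.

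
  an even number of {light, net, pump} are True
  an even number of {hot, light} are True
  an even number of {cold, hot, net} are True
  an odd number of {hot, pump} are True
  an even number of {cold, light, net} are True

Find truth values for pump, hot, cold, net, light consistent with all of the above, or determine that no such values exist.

pump: False; hot: True; cold: False; net: True; light: True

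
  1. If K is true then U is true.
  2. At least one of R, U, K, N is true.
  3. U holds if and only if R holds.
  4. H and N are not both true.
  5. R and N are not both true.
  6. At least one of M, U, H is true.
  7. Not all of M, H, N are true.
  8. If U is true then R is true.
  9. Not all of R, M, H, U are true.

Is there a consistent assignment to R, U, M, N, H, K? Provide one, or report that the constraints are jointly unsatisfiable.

R: True; U: True; M: True; N: False; H: False; K: True

  (1) K=T ⇒ U: T ✓
  (2) {R, U, K, N}: 3 true — at least one ✓
  (3) U=T, R=T — same ✓
  (4) H=F, N=F — not both ✓
  (5) R=T, N=F — not both ✓
  (6) {M, U, H}: 2 true — at least one ✓
  (7) {M, H, N}: 1/3 true — not all ✓
  (8) U=T ⇒ R: T ✓
  (9) {R, M, H, U}: 3/4 true — not all ✓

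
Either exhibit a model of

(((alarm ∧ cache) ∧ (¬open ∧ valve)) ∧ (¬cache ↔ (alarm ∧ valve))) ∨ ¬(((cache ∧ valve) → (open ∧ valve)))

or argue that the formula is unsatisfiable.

alarm=F, open=F, cache=T, valve=T

  (((alarm ∧ cache) ∧ (¬open ∧ valve)) ∧ (¬cache ↔ (alarm ∧ valve))) ∨ ¬(((cache ∧ valve) → (open ∧ valve))) = True
    ((alarm ∧ cache) ∧ (¬open ∧ valve)) ∧ (¬cache ↔ (alarm ∧ valve)) = False
      (alarm ∧ cache) ∧ (¬open ∧ valve) = False
        alarm ∧ cache = False
        ¬open ∧ valve = True
          ¬open = True
      ¬cache ↔ (alarm ∧ valve) = True
        ¬cache = False
        alarm ∧ valve = False
    ¬(((cache ∧ valve) → (open ∧ valve))) = True
      (cache ∧ valve) → (open ∧ valve) = False
        cache ∧ valve = True
        open ∧ valve = False
The formula evaluates to True.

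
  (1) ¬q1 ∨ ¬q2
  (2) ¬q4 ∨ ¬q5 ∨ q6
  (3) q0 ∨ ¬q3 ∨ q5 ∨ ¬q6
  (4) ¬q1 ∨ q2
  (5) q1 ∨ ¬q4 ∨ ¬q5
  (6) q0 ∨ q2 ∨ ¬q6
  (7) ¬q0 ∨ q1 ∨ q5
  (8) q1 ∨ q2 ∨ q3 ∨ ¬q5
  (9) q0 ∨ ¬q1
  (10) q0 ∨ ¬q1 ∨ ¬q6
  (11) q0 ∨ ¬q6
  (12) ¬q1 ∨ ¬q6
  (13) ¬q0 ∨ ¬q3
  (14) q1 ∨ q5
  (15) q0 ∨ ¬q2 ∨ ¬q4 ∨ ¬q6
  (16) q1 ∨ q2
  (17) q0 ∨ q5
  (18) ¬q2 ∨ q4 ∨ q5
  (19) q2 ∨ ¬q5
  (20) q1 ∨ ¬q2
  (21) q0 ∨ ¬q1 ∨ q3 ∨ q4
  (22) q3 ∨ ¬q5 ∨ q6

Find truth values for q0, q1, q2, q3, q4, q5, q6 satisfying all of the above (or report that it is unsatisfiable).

Case q2 = True:
  (¬q1 ∨ ¬q2) forces q1 = False.
  Clause (q1 ∨ ¬q2) is falsified — contradiction.
Case q2 = False:
  (¬q1 ∨ q2) forces q1 = False.
  Clause (q1 ∨ q2) is falsified — contradiction.
Both cases fail, so the formula is unsatisfiable.

Unsatisfiable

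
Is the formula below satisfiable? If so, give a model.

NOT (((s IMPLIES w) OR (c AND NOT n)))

n: True; w: False; s: True; c: False

  NOT (((s IMPLIES w) OR (c AND NOT n))) = True
    (s IMPLIES w) OR (c AND NOT n) = False
      s IMPLIES w = False
      c AND NOT n = False
        NOT n = False
The formula evaluates to True.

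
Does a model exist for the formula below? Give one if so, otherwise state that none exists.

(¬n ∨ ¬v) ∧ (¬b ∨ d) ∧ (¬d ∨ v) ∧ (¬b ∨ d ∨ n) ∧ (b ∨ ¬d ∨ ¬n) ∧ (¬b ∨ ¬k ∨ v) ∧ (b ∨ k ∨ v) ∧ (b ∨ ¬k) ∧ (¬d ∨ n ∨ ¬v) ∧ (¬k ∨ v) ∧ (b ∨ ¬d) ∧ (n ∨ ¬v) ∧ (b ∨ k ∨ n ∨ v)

UNSATISFIABLE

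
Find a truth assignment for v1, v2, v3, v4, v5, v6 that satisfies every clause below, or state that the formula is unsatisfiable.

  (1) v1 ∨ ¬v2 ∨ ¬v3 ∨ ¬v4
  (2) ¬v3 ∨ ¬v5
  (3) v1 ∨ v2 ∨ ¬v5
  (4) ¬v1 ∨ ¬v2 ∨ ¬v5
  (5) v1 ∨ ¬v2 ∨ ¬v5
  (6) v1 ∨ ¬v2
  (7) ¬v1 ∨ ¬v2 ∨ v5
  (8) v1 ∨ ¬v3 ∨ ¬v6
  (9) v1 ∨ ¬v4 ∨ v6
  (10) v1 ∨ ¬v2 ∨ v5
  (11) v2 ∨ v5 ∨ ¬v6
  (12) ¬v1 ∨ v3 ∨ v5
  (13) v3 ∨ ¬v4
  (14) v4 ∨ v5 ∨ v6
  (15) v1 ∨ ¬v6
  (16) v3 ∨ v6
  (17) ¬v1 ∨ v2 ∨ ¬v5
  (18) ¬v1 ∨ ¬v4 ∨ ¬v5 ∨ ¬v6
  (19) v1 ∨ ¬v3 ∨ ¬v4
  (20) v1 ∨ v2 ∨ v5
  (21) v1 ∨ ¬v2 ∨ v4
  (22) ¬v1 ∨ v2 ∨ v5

Unsatisfiable — no assignment works.

Case v2 = True:
  (v1 ∨ ¬v2) forces v1 = True.
  (¬v1 ∨ ¬v2 ∨ ¬v5) forces v5 = False.
  Clause (¬v1 ∨ ¬v2 ∨ v5) is falsified — contradiction.
Case v2 = False:
  If v1 = True:
    (¬v1 ∨ v2 ∨ ¬v5) forces v5 = False.
    clause (¬v1 ∨ v2 ∨ v5) is falsified.
  If v1 = False:
    (v1 ∨ v2 ∨ ¬v5) forces v5 = False.
    clause (v1 ∨ v2 ∨ v5) is falsified.
  Every sub-case reaches a contradiction.
Both cases fail, so the formula is unsatisfiable.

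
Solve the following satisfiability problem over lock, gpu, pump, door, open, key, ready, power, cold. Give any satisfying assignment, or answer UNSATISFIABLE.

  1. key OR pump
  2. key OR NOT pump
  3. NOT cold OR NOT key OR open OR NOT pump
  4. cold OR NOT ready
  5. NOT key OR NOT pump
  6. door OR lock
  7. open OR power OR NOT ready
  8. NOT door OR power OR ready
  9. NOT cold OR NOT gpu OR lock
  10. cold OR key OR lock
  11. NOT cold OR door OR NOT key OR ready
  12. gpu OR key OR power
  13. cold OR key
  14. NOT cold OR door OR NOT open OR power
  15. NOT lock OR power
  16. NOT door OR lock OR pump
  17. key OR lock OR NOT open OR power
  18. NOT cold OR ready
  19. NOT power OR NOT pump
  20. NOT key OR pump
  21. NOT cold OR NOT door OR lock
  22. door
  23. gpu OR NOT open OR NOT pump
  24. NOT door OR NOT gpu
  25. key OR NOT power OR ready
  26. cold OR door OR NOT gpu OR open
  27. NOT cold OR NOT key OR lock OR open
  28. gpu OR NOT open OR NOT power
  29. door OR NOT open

Case pump = True:
  (key OR NOT pump) forces key = True.
  Clause (NOT key OR NOT pump) is falsified — contradiction.
Case pump = False:
  (key OR pump) forces key = True.
  Clause (NOT key OR pump) is falsified — contradiction.
Both cases fail, so the formula is unsatisfiable.

UNSATISFIABLE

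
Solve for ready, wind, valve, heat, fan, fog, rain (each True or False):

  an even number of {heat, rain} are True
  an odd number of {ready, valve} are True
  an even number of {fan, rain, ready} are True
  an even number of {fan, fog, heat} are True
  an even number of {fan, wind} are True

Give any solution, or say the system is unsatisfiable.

ready=F, wind=F, valve=T, heat=F, fan=F, fog=F, rain=F

{heat, rain}: 0 true → even ✓
{ready, valve}: 1 true → odd ✓
{fan, rain, ready}: 0 true → even ✓
{fan, fog, heat}: 0 true → even ✓
{fan, wind}: 0 true → even ✓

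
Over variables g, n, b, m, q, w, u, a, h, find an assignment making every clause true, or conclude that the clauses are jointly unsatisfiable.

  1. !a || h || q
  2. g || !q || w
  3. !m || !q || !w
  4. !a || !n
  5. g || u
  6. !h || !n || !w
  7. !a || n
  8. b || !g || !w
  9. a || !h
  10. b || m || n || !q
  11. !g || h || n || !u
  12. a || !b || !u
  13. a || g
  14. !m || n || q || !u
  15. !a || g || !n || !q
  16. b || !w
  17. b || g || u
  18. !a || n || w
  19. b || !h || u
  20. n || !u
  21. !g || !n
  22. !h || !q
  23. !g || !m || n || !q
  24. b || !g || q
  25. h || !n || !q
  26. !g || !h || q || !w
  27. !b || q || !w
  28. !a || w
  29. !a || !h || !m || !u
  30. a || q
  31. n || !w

g = True, n = False, b = True, m = False, q = True, w = False, u = False, a = False, h = False

Try g = False:
  (g || u) forces u = True.
  (a || g) forces a = True.
  (!a || !n) forces n = False.
  clause (!a || n) is falsified — backtrack.
So g = True.
  then (!g || !n) forces n = False.
  then (n || !w) forces w = False.
  then (!a || n) forces a = False.
  then (a || !h) forces h = False.
  then (!g || h || n || !u) forces u = False.
  then (a || q) forces q = True.
  then (!g || !m || n || !q) forces m = False.
  then (b || m || n || !q) forces b = True.
All clauses satisfied.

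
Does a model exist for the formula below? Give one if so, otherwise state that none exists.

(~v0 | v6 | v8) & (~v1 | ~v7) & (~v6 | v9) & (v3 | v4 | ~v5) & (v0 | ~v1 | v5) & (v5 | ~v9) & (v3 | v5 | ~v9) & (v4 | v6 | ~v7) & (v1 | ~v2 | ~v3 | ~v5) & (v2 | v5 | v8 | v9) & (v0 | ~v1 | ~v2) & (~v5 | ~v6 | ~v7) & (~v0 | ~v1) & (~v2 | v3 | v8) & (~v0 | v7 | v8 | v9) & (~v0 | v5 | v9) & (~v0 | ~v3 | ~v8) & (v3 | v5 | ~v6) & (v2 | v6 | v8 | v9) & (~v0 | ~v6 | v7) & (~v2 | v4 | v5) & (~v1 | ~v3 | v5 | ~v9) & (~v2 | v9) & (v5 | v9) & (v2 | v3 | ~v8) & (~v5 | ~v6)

v0 = False, v1 = False, v2 = False, v3 = True, v4 = True, v5 = True, v6 = False, v7 = True, v8 = False, v9 = True

Set v0 = False.
Set v1 = False.
Set v2 = False.
Set v3 = True.
Set v4 = True.
Try v5 = False:
  (v5 | ~v9) forces v9 = False.
  clause (v5 | v9) is falsified — backtrack.
So v5 = True.
  then (~v5 | ~v6) forces v6 = False.
Set v7 = True.
Set v8 = False.
  then (v2 | v6 | v8 | v9) forces v9 = True.
All clauses satisfied.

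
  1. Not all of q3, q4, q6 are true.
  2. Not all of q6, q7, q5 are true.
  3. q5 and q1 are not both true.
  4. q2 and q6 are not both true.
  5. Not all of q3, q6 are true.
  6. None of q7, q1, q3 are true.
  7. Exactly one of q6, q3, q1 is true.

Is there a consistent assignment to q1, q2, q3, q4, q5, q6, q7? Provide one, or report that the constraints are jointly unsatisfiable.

q1: False, q2: False, q3: False, q4: False, q5: True, q6: True, q7: False

  (1) {q3, q4, q6}: 1/3 true — not all ✓
  (2) {q6, q7, q5}: 2/3 true — not all ✓
  (3) q5=T, q1=F — not both ✓
  (4) q2=F, q6=T — not both ✓
  (5) {q3, q6}: 1/2 true — not all ✓
  (6) {q7, q1, q3}: 0 true — none ✓
  (7) {q6, q3, q1}: 1 true — exactly one ✓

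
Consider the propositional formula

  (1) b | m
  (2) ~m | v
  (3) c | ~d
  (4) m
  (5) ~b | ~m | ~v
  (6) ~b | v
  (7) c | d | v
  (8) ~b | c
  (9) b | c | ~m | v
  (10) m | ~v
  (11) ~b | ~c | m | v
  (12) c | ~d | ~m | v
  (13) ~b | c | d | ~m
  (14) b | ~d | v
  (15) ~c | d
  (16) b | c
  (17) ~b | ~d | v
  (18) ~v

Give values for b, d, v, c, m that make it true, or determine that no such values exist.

Case v = True:
  Clause (~v) is falsified — contradiction.
Case v = False:
  (~m | v) forces m = False.
  Clause (m) is falsified — contradiction.
Both cases fail, so the formula is unsatisfiable.

UNSATISFIABLE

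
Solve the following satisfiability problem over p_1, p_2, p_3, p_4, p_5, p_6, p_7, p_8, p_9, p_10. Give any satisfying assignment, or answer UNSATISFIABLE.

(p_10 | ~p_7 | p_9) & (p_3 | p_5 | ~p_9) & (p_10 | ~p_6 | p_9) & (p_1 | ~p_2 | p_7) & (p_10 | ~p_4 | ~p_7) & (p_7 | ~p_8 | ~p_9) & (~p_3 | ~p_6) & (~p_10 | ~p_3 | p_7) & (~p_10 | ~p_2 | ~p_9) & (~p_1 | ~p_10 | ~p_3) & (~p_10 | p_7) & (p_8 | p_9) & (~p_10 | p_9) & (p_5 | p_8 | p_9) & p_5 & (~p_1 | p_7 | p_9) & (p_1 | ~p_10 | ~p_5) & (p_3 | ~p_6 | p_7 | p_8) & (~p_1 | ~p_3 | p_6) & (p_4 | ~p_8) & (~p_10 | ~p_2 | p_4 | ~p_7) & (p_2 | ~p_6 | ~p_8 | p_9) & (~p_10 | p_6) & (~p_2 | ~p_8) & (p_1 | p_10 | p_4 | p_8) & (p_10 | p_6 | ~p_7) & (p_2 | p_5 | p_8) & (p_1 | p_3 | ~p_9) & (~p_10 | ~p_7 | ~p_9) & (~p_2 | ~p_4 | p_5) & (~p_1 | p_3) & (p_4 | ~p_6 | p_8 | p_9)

Unit clause (p_5) forces p_5 = True.
Try p_1 = True:
  (~p_1 | p_3) forces p_3 = True.
  (~p_3 | ~p_6) forces p_6 = False.
  clause (~p_1 | ~p_3 | p_6) is falsified — backtrack.
So p_1 = False.
  then (p_1 | ~p_10 | ~p_5) forces p_10 = False.
Set p_2 = False.
Set p_3 = False.
  then (p_1 | p_3 | ~p_9) forces p_9 = False.
  then (p_10 | ~p_7 | p_9) forces p_7 = False.
  then (p_10 | ~p_6 | p_9) forces p_6 = False.
  then (p_8 | p_9) forces p_8 = True.
  then (p_4 | ~p_8) forces p_4 = True.
All clauses satisfied.

p_1=F, p_2=F, p_3=F, p_4=T, p_5=T, p_6=F, p_7=F, p_8=T, p_9=F, p_10=F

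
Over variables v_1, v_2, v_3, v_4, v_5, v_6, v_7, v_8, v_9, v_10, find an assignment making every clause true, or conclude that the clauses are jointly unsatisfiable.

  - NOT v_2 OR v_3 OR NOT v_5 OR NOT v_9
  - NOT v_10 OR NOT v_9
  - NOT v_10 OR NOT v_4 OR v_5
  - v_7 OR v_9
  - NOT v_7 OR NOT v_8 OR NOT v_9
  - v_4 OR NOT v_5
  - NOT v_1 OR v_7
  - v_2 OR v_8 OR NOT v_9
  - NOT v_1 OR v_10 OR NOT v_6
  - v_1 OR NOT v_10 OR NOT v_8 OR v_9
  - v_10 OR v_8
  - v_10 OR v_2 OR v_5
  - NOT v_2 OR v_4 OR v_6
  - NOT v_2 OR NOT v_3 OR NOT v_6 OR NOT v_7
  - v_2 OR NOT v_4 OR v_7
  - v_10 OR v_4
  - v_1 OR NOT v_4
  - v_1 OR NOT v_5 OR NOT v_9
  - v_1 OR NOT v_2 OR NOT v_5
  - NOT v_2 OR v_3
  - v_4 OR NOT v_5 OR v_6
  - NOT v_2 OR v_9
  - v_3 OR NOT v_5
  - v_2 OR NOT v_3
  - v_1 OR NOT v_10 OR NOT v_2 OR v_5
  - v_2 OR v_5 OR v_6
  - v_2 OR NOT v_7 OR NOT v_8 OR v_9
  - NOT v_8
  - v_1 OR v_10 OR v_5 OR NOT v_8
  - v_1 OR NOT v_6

v_1 = True, v_2 = False, v_3 = False, v_4 = False, v_5 = False, v_6 = True, v_7 = True, v_8 = False, v_9 = False, v_10 = True

Unit clause (NOT v_8) forces v_8 = False.
In (v_10 OR v_8) only v_10 is left, so v_10 = True.
In (NOT v_10 OR NOT v_9) only NOT v_9 is left, so v_9 = False.
In (v_7 OR v_9) only v_7 is left, so v_7 = True.
In (NOT v_2 OR v_9) only NOT v_2 is left, so v_2 = False.
In (v_2 OR NOT v_3) only NOT v_3 is left, so v_3 = False.
In (v_3 OR NOT v_5) only NOT v_5 is left, so v_5 = False.
In (v_2 OR v_5 OR v_6) only v_6 is left, so v_6 = True.
In (v_1 OR NOT v_6) only v_1 is left, so v_1 = True.
In (NOT v_10 OR NOT v_4 OR v_5) only NOT v_4 is left, so v_4 = False.
All clauses satisfied.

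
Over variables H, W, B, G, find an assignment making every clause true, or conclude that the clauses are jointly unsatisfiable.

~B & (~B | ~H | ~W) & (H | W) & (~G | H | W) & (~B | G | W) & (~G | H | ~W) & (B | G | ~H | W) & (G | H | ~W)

H = True, W = True, B = False, G = False

Unit clause (~B) forces B = False.
Try H = False:
  (H | W) forces W = True.
  (~G | H | ~W) forces G = False.
  clause (G | H | ~W) is falsified — backtrack.
So H = True.
Set W = True.
Set G = False.
Check each clause:
  (~B): ~B holds.
  (~B | ~H | ~W): ~B holds.
  (H | W): H holds.
  (~G | H | W): ~G holds.
  (~B | G | W): ~B holds.
  (~G | H | ~W): ~G holds.
  (B | G | ~H | W): W holds.
  (G | H | ~W): H holds.
All clauses satisfied.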